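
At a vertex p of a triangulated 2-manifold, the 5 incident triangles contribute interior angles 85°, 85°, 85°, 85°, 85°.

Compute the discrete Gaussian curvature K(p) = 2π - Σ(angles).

Sum of angles = 425°. K = 360° - 425° = -65° = -13π/36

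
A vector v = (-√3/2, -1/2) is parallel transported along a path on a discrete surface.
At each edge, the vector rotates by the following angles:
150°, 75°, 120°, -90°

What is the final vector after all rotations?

Total rotation: 150° + 75° + 120° + (-90°) = 255° ≡ -105° (mod 360°). Final vector: (-0.2588, 0.9659)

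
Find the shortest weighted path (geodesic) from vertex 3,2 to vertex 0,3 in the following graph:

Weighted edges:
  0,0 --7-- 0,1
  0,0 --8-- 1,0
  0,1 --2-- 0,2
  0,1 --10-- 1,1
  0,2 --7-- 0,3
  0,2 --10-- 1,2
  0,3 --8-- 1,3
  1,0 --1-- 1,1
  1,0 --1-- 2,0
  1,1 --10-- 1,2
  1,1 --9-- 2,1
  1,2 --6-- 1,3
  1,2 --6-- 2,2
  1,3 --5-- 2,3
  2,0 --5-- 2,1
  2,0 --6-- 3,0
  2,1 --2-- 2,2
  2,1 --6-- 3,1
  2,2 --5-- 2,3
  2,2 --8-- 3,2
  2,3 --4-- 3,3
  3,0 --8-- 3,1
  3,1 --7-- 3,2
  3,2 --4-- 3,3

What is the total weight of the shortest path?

Shortest path: 3,2 → 3,3 → 2,3 → 1,3 → 0,3, total weight = 21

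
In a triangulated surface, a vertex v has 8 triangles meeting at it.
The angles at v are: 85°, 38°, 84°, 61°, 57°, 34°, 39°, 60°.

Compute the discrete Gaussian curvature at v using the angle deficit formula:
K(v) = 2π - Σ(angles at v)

Sum of angles = 458°. K = 360° - 458° = -98° = -49π/90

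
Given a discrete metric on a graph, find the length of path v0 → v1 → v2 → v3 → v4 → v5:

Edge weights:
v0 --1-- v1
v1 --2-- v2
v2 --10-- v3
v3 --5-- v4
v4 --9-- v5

Arc length = 1 + 2 + 10 + 5 + 9 = 27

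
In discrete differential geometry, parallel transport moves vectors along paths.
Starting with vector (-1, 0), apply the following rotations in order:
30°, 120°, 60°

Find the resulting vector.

Total rotation: 30° + 120° + 60° = 210° ≡ -150° (mod 360°). Final vector: (0.8660, 0.5000)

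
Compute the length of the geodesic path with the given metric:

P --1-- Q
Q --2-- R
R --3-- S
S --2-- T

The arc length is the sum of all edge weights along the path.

Arc length = 1 + 2 + 3 + 2 = 8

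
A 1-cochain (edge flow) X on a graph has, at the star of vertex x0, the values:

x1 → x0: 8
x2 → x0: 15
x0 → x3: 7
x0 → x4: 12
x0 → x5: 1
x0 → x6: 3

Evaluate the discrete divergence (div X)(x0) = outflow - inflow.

Divergence = sum of outgoing flows = (-8) + (-15) + 7 + 12 + 1 + 3 = 0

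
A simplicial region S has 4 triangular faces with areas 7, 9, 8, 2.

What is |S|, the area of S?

7 + 9 + 8 + 2 = 26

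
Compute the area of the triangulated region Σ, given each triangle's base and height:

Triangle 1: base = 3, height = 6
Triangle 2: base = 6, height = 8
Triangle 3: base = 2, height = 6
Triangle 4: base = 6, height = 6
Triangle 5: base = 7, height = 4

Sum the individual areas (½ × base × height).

(1/2)×3×6 + (1/2)×6×8 + (1/2)×2×6 + (1/2)×6×6 + (1/2)×7×4 = 71.0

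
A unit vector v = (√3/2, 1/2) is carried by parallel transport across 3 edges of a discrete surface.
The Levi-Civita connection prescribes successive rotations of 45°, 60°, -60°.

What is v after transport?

Total rotation: 45° + 60° + (-60°) = 45°. Final vector: (0.2588, 0.9659)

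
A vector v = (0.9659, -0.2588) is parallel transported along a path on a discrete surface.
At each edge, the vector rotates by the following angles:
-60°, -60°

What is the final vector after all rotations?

Total rotation: (-60°) + (-60°) = -120°. Final vector: (-0.7071, -0.7071)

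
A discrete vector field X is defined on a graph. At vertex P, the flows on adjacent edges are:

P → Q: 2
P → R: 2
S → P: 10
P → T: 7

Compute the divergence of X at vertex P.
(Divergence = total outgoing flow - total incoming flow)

Divergence = sum of outgoing flows = 2 + 2 + (-10) + 7 = 1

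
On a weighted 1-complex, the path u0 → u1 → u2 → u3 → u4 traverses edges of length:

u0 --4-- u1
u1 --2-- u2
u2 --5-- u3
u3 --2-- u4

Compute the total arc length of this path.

Arc length = 4 + 2 + 5 + 2 = 13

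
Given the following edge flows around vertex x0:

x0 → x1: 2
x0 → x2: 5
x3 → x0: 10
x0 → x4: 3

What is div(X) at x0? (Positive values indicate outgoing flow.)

Divergence = sum of outgoing flows = 2 + 5 + (-10) + 3 = 0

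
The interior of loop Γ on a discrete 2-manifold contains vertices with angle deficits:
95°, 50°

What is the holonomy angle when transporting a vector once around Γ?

Holonomy = total enclosed curvature = 95° + 50° = 145°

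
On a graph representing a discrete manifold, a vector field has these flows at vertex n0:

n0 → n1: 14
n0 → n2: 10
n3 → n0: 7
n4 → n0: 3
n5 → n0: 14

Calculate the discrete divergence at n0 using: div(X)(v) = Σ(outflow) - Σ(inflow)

Divergence = sum of outgoing flows = 14 + 10 + (-7) + (-3) + (-14) = 0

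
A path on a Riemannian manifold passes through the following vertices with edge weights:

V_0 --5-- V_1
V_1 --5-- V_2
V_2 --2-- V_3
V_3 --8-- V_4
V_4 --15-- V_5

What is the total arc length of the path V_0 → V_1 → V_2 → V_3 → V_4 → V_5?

Arc length = 5 + 5 + 2 + 8 + 15 = 35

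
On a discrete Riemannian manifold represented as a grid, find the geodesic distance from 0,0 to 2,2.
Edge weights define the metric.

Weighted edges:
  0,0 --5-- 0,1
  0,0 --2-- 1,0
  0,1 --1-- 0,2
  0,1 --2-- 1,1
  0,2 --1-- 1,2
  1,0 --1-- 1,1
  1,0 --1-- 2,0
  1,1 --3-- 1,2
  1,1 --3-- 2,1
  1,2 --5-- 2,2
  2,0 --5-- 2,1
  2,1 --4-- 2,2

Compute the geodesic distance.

Shortest path: 0,0 → 1,0 → 1,1 → 2,1 → 2,2, total weight = 10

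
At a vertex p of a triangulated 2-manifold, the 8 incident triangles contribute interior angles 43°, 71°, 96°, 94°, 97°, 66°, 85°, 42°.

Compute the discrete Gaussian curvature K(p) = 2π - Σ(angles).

Sum of angles = 594°. K = 360° - 594° = -234° = -13π/10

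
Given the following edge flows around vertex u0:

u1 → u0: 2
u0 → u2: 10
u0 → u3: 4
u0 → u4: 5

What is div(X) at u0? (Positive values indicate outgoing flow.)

Divergence = sum of outgoing flows = (-2) + 10 + 4 + 5 = 17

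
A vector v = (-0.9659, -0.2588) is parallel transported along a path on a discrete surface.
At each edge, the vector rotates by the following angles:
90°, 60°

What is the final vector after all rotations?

Total rotation: 90° + 60° = 150°. Final vector: (0.9659, -0.2588)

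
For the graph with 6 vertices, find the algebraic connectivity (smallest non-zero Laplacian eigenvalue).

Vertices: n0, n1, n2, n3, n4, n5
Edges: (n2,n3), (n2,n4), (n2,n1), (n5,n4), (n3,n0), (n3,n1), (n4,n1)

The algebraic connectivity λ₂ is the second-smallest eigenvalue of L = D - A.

Degrees: deg(n0) = 1, deg(n1) = 3, deg(n2) = 3, deg(n3) = 3, deg(n4) = 3, deg(n5) = 1.
L = D − A with rows/columns ordered (n0, n1, n2, n3, n4, n5):
  [ 1,  0,  0, -1,  0,  0]
  [ 0,  3, -1, -1, -1,  0]
  [ 0, -1,  3, -1, -1,  0]
  [-1, -1, -1,  3,  0,  0]
  [ 0, -1, -1,  0,  3, -1]
  [ 0,  0,  0,  0, -1,  1]
Characteristic polynomial: det(λI − L) = λ(λ² − 4λ + 2)(λ² − 6λ + 6)(λ − 4).
Roots: λ = 0; (λ² − 4λ + 2) = 0 ⇒ λ = 2 ± √2 ≈ 0.5858, 3.4142; (λ² − 6λ + 6) = 0 ⇒ λ = 3 ± √3 ≈ 1.2679, 4.7321; (λ − 4) = 0 ⇒ λ = 4.
(Check: the roots sum (with multiplicity) to 14, matching trace L = Σdeg = 2·7 = 14.)
Laplacian eigenvalues: [0.0, 0.5858, 1.2679, 3.4142, 4.0, 4.7321]. Algebraic connectivity (smallest non-zero eigenvalue) = 0.5858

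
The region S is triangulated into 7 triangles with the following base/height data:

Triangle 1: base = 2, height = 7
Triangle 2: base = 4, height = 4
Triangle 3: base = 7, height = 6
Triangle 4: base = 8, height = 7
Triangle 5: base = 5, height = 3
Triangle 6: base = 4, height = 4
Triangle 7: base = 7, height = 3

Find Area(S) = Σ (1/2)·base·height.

(1/2)×2×7 + (1/2)×4×4 + (1/2)×7×6 + (1/2)×8×7 + (1/2)×5×3 + (1/2)×4×4 + (1/2)×7×3 = 90.0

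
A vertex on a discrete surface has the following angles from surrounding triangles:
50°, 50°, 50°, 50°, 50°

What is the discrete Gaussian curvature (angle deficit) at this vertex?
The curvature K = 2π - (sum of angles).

Sum of angles = 250°. K = 360° - 250° = 110° = 11π/18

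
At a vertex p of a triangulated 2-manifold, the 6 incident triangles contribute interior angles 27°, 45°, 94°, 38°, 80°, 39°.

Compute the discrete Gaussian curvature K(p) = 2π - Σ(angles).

Sum of angles = 323°. K = 360° - 323° = 37° = 37π/180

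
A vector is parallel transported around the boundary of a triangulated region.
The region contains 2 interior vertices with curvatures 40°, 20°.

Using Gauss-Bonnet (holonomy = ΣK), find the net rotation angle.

Holonomy = total enclosed curvature = 40° + 20° = 60°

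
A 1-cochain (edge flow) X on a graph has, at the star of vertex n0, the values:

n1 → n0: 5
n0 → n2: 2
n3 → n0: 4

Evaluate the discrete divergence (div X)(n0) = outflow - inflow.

Divergence = sum of outgoing flows = (-5) + 2 + (-4) = -7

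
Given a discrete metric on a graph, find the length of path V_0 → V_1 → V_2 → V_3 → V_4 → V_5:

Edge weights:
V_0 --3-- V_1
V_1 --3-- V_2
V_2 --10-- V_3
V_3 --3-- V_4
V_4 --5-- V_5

Arc length = 3 + 3 + 10 + 3 + 5 = 24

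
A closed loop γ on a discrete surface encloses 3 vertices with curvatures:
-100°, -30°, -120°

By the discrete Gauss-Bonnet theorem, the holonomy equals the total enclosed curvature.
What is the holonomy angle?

Holonomy = total enclosed curvature = (-100°) + (-30°) + (-120°) = -250°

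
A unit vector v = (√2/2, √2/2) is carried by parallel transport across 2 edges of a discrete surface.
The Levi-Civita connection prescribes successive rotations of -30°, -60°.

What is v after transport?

Total rotation: (-30°) + (-60°) = -90°. Final vector: (0.7071, -0.7071)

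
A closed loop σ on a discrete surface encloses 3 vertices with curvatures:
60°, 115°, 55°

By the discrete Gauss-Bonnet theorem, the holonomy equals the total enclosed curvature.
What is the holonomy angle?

Holonomy = total enclosed curvature = 60° + 115° + 55° = 230°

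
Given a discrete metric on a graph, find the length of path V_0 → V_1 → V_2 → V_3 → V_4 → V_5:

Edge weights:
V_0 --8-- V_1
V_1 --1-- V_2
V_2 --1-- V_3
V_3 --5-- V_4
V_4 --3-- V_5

Arc length = 8 + 1 + 1 + 5 + 3 = 18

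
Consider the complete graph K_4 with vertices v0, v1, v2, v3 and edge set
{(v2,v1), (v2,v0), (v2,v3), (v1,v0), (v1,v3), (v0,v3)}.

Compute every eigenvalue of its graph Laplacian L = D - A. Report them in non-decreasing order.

For the complete graph K_n, L = nI − J (J = all-ones matrix). J has eigenvalues n (once, eigenvector 𝟙) and 0 (multiplicity n−1), so L has eigenvalues 0 (once) and n (multiplicity n−1). Here n = 4: eigenvalue 0 once and 4 with multiplicity 3.
Laplacian eigenvalues (increasing order): [0.0, 4.0, 4.0, 4.0]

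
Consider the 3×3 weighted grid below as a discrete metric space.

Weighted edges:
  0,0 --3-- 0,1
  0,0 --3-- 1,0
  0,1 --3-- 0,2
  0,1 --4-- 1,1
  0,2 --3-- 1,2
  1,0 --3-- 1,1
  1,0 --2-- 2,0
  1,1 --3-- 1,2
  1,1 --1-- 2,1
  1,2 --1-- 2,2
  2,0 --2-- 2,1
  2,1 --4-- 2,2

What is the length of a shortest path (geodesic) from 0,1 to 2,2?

Shortest path: 0,1 → 0,2 → 1,2 → 2,2, total weight = 7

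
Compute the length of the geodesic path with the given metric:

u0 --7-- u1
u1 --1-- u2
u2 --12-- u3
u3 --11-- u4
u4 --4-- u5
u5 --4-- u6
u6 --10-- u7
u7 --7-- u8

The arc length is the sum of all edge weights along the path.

Arc length = 7 + 1 + 12 + 11 + 4 + 4 + 10 + 7 = 56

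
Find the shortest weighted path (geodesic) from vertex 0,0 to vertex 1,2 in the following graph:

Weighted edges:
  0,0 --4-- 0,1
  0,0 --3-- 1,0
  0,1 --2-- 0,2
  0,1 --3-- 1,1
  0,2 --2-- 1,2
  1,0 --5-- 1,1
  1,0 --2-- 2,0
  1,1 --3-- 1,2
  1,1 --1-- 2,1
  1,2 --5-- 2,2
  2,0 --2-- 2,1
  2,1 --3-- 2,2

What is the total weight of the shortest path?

Shortest path: 0,0 → 0,1 → 0,2 → 1,2, total weight = 8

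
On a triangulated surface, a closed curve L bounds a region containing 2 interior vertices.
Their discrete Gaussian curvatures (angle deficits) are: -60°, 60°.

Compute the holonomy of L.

Holonomy = total enclosed curvature = (-60°) + 60° = 0°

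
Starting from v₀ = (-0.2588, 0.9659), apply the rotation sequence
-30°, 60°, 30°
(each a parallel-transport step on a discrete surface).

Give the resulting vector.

Total rotation: (-30°) + 60° + 30° = 60°. Final vector: (-0.9659, 0.2588)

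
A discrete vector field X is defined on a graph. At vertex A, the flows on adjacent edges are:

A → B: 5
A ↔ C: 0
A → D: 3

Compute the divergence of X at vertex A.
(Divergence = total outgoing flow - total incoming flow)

Divergence = sum of outgoing flows = 5 + 0 + 3 = 8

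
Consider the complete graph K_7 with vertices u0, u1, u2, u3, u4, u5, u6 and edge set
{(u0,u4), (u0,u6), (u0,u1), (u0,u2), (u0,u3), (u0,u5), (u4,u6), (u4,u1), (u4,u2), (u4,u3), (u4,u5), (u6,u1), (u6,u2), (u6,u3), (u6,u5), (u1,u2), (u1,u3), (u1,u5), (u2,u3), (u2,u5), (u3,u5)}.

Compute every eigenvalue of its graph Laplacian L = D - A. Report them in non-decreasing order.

For the complete graph K_n, L = nI − J (J = all-ones matrix). J has eigenvalues n (once, eigenvector 𝟙) and 0 (multiplicity n−1), so L has eigenvalues 0 (once) and n (multiplicity n−1). Here n = 7: eigenvalue 0 once and 7 with multiplicity 6.
Laplacian eigenvalues (increasing order): [0.0, 7.0, 7.0, 7.0, 7.0, 7.0, 7.0]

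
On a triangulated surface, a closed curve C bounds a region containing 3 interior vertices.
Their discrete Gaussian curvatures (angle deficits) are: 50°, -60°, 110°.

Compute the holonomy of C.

Holonomy = total enclosed curvature = 50° + (-60°) + 110° = 100°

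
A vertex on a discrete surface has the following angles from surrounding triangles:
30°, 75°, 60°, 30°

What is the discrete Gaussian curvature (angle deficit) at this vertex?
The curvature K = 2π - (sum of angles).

Sum of angles = 195°. K = 360° - 195° = 165° = 11π/12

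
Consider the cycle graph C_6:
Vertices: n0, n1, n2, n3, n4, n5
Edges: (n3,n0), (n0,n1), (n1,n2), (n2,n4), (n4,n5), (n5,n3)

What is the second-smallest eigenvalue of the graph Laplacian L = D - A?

The cycle graph C_n has Laplacian eigenvalues λ_k = 2 − 2cos(2πk/n), k = 0, 1, …, n−1. Here n = 6:
k=0: 2 − 2cos(0) = 0.0; k=1: 2 − 2cos(π/3) = 1.0; k=2: 2 − 2cos(2π/3) = 3.0; k=3: 2 − 2cos(π) = 4.0; k=4: 2 − 2cos(4π/3) = 3.0; k=5: 2 − 2cos(5π/3) = 1.0.
Laplacian eigenvalues: [0.0, 1.0, 1.0, 3.0, 3.0, 4.0]. Algebraic connectivity (smallest non-zero eigenvalue) = 1.0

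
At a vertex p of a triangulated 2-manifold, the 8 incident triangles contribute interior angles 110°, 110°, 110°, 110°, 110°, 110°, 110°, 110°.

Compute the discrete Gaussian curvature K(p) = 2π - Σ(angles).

Sum of angles = 880°. K = 360° - 880° = -520° = -26π/9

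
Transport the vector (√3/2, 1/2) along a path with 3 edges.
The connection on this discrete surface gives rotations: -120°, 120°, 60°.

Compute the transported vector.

Total rotation: (-120°) + 120° + 60° = 60°. Final vector: (0, 1)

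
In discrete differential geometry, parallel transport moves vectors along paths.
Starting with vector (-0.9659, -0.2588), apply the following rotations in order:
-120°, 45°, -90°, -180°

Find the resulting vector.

Total rotation: (-120°) + 45° + (-90°) + (-180°) = -345° ≡ 15° (mod 360°). Final vector: (-0.8660, -0.5000)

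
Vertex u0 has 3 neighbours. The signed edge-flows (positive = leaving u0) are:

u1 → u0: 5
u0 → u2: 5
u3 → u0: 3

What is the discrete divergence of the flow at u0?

Divergence = sum of outgoing flows = (-5) + 5 + (-3) = -3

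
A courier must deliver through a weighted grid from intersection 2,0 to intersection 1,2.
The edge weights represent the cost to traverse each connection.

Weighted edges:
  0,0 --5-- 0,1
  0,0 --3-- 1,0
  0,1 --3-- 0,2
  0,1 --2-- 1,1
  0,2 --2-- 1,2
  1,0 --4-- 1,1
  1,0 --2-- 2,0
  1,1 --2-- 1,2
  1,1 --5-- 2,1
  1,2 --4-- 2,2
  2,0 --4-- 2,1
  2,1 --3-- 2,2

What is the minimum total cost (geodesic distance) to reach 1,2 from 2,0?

Shortest path: 2,0 → 1,0 → 1,1 → 1,2, total weight = 8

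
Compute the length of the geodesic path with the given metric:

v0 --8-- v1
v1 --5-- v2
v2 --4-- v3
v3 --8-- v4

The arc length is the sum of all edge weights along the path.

Arc length = 8 + 5 + 4 + 8 = 25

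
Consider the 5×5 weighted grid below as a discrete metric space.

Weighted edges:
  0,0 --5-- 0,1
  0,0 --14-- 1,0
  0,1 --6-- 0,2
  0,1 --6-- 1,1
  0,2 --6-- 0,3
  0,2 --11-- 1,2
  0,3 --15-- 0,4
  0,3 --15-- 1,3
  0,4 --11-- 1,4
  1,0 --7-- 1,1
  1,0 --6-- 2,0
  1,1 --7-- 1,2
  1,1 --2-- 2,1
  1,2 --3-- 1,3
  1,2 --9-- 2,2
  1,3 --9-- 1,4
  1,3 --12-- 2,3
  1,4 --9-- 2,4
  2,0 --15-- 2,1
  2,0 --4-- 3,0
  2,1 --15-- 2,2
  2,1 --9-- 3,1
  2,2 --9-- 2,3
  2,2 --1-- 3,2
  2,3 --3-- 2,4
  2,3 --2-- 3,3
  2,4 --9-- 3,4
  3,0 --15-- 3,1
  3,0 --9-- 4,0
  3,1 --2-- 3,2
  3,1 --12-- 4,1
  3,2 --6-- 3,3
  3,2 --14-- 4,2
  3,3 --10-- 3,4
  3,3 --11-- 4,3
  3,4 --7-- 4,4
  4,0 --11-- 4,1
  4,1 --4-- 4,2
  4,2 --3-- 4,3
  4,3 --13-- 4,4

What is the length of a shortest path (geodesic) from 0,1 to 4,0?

Shortest path: 0,1 → 1,1 → 1,0 → 2,0 → 3,0 → 4,0, total weight = 32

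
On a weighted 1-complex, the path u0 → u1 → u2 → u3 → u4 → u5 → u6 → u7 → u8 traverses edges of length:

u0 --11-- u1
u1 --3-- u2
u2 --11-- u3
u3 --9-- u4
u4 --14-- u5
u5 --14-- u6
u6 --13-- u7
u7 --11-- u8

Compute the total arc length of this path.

Arc length = 11 + 3 + 11 + 9 + 14 + 14 + 13 + 11 = 86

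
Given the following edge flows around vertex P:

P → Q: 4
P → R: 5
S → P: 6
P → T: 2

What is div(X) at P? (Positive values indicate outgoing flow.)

Divergence = sum of outgoing flows = 4 + 5 + (-6) + 2 = 5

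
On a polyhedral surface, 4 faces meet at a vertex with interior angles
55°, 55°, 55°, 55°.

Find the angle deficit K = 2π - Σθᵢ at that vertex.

Sum of angles = 220°. K = 360° - 220° = 140°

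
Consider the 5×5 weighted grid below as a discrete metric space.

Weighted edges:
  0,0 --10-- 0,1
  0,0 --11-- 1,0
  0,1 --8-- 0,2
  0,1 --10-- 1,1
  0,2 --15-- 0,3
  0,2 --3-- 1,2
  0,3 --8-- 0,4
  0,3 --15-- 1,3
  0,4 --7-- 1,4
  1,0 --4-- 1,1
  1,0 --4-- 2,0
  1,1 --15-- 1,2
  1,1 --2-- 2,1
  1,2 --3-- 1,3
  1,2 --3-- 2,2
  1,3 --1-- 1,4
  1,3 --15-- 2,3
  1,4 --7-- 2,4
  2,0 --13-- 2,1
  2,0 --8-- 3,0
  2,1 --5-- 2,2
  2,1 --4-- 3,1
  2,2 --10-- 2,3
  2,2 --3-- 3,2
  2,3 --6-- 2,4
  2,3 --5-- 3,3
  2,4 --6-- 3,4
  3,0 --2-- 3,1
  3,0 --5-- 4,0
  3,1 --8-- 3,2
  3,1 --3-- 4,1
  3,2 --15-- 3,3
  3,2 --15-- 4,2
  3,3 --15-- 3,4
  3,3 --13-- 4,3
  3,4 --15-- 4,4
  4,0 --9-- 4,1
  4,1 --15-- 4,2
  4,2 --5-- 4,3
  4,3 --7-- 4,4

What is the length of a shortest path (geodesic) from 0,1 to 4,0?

Shortest path: 0,1 → 1,1 → 2,1 → 3,1 → 3,0 → 4,0, total weight = 23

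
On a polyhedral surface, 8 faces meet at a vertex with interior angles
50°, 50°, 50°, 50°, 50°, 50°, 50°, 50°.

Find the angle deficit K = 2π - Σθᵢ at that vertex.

Sum of angles = 400°. K = 360° - 400° = -40° = -2π/9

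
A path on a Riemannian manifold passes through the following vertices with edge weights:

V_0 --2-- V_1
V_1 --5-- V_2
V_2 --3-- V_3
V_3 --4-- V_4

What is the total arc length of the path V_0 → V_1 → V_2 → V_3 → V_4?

Arc length = 2 + 5 + 3 + 4 = 14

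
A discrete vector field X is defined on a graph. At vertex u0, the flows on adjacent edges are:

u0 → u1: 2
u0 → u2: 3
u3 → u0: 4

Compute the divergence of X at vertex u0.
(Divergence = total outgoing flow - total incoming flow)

Divergence = sum of outgoing flows = 2 + 3 + (-4) = 1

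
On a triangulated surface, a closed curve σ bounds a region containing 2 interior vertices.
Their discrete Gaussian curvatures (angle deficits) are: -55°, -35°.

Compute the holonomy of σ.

Holonomy = total enclosed curvature = (-55°) + (-35°) = -90°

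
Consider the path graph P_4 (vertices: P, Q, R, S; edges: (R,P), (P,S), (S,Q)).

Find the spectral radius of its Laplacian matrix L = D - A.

The path graph P_n has Laplacian eigenvalues λ_k = 2 − 2cos(kπ/n), k = 0, 1, …, n−1. Here n = 4:
k=0: 2 − 2cos(0) = 0.0; k=1: 2 − 2cos(π/4) = 0.5858; k=2: 2 − 2cos(π/2) = 2.0; k=3: 2 − 2cos(3π/4) = 3.4142.
Laplacian eigenvalues: [0.0, 0.5858, 2.0, 3.4142]. Largest eigenvalue (spectral radius) = 3.4142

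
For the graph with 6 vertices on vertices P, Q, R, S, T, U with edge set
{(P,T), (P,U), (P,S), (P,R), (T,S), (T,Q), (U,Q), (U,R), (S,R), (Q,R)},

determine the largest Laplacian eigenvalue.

Degrees: deg(P) = 4, deg(Q) = 3, deg(R) = 4, deg(S) = 3, deg(T) = 3, deg(U) = 3.
L = D − A with rows/columns ordered (P, Q, R, S, T, U):
  [ 4,  0, -1, -1, -1, -1]
  [ 0,  3, -1,  0, -1, -1]
  [-1, -1,  4, -1,  0, -1]
  [-1,  0, -1,  3, -1,  0]
  [-1, -1,  0, -1,  3,  0]
  [-1, -1, -1,  0,  0,  3]
Characteristic polynomial: det(λI − L) = λ(λ² − 8λ + 13)(λ − 3)(λ − 4)(λ − 5).
Roots: λ = 0; (λ² − 8λ + 13) = 0 ⇒ λ = 4 ± √3 ≈ 2.2679, 5.7321; (λ − 3) = 0 ⇒ λ = 3; (λ − 4) = 0 ⇒ λ = 4; (λ − 5) = 0 ⇒ λ = 5.
(Check: the roots sum (with multiplicity) to 20, matching trace L = Σdeg = 2·10 = 20.)
Laplacian eigenvalues: [0.0, 2.2679, 3.0, 4.0, 5.0, 5.7321]. Largest eigenvalue (spectral radius) = 5.7321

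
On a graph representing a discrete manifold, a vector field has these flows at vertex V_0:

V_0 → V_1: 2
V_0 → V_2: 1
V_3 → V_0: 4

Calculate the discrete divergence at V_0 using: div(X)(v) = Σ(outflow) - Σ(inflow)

Divergence = sum of outgoing flows = 2 + 1 + (-4) = -1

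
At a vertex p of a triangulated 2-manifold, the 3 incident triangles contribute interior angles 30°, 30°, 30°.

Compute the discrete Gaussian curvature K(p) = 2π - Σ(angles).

Sum of angles = 90°. K = 360° - 90° = 270°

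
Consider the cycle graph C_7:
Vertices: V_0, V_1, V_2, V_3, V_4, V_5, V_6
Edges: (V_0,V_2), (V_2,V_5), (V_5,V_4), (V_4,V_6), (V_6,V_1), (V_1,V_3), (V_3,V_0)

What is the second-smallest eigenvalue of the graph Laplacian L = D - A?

The cycle graph C_n has Laplacian eigenvalues λ_k = 2 − 2cos(2πk/n), k = 0, 1, …, n−1. Here n = 7:
k=0: 2 − 2cos(0) = 0.0; k=1: 2 − 2cos(2π/7) = 0.753; k=2: 2 − 2cos(4π/7) = 2.445; k=3: 2 − 2cos(6π/7) = 3.8019; k=4: 2 − 2cos(8π/7) = 3.8019; k=5: 2 − 2cos(10π/7) = 2.445; k=6: 2 − 2cos(12π/7) = 0.753.
Laplacian eigenvalues: [0.0, 0.753, 0.753, 2.445, 2.445, 3.8019, 3.8019]. Algebraic connectivity (smallest non-zero eigenvalue) = 0.753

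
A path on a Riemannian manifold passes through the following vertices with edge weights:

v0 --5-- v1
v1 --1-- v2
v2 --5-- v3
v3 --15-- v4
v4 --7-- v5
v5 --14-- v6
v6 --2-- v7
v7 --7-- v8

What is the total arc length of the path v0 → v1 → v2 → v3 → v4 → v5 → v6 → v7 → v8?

Arc length = 5 + 1 + 5 + 15 + 7 + 14 + 2 + 7 = 56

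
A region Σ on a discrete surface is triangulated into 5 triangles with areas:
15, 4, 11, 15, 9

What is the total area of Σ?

15 + 4 + 11 + 15 + 9 = 54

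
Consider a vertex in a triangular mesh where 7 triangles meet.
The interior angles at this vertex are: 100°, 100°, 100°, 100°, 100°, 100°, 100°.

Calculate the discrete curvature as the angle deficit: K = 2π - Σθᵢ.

Sum of angles = 700°. K = 360° - 700° = -340° = -17π/9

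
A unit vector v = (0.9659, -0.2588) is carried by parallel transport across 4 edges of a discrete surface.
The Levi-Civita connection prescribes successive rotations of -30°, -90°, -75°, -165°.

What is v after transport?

Total rotation: (-30°) + (-90°) + (-75°) + (-165°) = -360° ≡ 0° (mod 360°). Final vector: (0.9659, -0.2588)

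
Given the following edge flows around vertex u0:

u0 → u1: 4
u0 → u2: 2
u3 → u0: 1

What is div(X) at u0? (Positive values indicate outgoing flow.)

Divergence = sum of outgoing flows = 4 + 2 + (-1) = 5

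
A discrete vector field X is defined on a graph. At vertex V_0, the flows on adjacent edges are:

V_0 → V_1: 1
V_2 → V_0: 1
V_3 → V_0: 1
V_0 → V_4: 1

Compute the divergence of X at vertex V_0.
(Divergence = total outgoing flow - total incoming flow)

Divergence = sum of outgoing flows = 1 + (-1) + (-1) + 1 = 0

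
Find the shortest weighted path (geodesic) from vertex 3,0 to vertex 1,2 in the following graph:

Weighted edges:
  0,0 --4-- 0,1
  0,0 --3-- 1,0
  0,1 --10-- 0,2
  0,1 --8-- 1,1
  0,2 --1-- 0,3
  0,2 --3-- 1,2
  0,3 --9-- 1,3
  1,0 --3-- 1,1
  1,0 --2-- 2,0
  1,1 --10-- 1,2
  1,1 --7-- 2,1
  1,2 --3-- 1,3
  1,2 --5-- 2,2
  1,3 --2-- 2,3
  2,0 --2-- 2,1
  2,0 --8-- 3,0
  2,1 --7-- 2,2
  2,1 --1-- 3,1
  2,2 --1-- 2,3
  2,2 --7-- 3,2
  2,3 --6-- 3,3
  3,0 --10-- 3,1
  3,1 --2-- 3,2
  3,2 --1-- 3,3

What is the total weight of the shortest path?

Shortest path: 3,0 → 2,0 → 2,1 → 2,2 → 1,2, total weight = 22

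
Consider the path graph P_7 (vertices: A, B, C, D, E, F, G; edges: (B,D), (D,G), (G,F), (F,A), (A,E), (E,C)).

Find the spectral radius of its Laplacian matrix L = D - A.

The path graph P_n has Laplacian eigenvalues λ_k = 2 − 2cos(kπ/n), k = 0, 1, …, n−1. Here n = 7:
k=0: 2 − 2cos(0) = 0.0; k=1: 2 − 2cos(π/7) = 0.1981; k=2: 2 − 2cos(2π/7) = 0.753; k=3: 2 − 2cos(3π/7) = 1.555; k=4: 2 − 2cos(4π/7) = 2.445; k=5: 2 − 2cos(5π/7) = 3.247; k=6: 2 − 2cos(6π/7) = 3.8019.
Laplacian eigenvalues: [0.0, 0.1981, 0.753, 1.555, 2.445, 3.247, 3.8019]. Largest eigenvalue (spectral radius) = 3.8019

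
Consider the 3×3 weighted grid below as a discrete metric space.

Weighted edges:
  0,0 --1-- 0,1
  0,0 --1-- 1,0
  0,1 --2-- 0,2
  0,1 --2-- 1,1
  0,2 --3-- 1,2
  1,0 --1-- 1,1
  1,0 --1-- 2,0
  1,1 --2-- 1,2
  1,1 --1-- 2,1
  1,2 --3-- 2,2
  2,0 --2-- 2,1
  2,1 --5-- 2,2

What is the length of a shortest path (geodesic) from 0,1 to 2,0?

Shortest path: 0,1 → 0,0 → 1,0 → 2,0, total weight = 3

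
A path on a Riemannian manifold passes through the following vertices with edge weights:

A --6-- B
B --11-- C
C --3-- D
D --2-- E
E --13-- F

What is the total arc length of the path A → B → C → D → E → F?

Arc length = 6 + 11 + 3 + 2 + 13 = 35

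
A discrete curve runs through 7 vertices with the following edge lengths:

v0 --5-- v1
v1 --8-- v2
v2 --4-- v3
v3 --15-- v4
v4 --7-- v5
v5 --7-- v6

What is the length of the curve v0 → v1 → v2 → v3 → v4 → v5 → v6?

Arc length = 5 + 8 + 4 + 15 + 7 + 7 = 46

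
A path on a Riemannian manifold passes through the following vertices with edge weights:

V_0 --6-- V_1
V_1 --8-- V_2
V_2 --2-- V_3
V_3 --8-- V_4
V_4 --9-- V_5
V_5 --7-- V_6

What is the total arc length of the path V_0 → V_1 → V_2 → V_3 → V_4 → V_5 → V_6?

Arc length = 6 + 8 + 2 + 8 + 9 + 7 = 40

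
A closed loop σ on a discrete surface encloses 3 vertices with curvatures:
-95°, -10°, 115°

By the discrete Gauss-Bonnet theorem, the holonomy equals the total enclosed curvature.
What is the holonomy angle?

Holonomy = total enclosed curvature = (-95°) + (-10°) + 115° = 10°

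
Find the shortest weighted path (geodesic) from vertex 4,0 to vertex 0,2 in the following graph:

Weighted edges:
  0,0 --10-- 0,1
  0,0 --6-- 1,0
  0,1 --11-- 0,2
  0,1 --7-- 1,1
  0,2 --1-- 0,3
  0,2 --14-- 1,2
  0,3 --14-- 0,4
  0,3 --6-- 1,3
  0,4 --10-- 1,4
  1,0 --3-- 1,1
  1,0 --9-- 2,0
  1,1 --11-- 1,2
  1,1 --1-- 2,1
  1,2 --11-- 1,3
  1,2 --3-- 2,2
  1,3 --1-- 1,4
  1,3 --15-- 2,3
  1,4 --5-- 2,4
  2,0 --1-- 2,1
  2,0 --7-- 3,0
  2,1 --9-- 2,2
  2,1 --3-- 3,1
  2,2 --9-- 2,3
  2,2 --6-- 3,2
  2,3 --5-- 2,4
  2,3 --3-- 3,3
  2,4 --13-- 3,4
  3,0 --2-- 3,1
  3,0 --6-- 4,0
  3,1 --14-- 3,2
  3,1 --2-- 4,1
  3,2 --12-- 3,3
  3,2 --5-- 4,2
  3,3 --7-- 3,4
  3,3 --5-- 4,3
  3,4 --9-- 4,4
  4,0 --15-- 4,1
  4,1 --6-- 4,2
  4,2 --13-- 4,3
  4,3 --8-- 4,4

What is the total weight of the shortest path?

Shortest path: 4,0 → 3,0 → 3,1 → 2,1 → 1,1 → 0,1 → 0,2, total weight = 30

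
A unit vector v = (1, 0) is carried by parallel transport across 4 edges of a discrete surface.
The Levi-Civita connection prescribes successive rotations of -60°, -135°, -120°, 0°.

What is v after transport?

Total rotation: (-60°) + (-135°) + (-120°) + 0° = -315° ≡ 45° (mod 360°). Final vector: (0.7071, 0.7071)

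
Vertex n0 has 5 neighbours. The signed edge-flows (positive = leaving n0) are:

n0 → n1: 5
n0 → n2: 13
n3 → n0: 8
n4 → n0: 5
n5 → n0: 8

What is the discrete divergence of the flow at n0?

Divergence = sum of outgoing flows = 5 + 13 + (-8) + (-5) + (-8) = -3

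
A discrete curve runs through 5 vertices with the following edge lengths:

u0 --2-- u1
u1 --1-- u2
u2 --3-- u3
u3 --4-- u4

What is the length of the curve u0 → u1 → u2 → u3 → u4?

Arc length = 2 + 1 + 3 + 4 = 10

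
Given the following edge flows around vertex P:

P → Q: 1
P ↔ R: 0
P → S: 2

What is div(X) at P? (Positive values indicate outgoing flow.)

Divergence = sum of outgoing flows = 1 + 0 + 2 = 3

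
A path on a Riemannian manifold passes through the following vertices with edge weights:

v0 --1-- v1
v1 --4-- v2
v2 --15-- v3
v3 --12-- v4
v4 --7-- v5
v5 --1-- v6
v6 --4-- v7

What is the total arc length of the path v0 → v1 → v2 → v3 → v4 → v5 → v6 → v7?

Arc length = 1 + 4 + 15 + 12 + 7 + 1 + 4 = 44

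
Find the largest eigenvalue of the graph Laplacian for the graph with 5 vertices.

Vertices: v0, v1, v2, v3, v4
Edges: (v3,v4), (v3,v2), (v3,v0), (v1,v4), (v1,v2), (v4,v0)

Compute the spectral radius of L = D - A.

Degrees: deg(v0) = 2, deg(v1) = 2, deg(v2) = 2, deg(v3) = 3, deg(v4) = 3.
L = D − A with rows/columns ordered (v0, v1, v2, v3, v4):
  [ 2,  0,  0, -1, -1]
  [ 0,  2, -1,  0, -1]
  [ 0, -1,  2, -1,  0]
  [-1,  0, -1,  3, -1]
  [-1, -1,  0, -1,  3]
Characteristic polynomial: det(λI − L) = λ(λ² − 5λ + 5)(λ² − 7λ + 11).
Roots: λ = 0; (λ² − 5λ + 5) = 0 ⇒ λ = (5 ± √5)/2 ≈ 1.382, 3.618; (λ² − 7λ + 11) = 0 ⇒ λ = (7 ± √5)/2 ≈ 2.382, 4.618.
(Check: the roots sum (with multiplicity) to 12, matching trace L = Σdeg = 2·6 = 12.)
Laplacian eigenvalues: [0.0, 1.382, 2.382, 3.618, 4.618]. Largest eigenvalue (spectral radius) = 4.618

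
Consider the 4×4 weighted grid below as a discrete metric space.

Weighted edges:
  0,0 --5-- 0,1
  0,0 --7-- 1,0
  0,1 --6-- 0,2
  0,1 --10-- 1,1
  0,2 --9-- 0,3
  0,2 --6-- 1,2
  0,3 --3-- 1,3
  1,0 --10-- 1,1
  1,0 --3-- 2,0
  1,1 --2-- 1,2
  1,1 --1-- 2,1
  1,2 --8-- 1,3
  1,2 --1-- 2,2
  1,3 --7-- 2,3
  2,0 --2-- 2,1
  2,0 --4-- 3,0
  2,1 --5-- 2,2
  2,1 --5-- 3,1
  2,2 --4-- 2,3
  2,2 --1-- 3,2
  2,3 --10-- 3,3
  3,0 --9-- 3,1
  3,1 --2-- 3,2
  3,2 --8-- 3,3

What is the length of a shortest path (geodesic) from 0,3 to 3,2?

Shortest path: 0,3 → 1,3 → 1,2 → 2,2 → 3,2, total weight = 13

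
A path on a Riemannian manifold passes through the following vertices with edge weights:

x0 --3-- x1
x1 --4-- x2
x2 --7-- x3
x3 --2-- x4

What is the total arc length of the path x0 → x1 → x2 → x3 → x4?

Arc length = 3 + 4 + 7 + 2 = 16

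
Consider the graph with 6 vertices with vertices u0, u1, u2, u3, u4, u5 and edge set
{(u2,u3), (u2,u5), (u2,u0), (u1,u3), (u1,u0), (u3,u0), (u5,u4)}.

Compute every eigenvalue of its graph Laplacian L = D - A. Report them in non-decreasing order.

Degrees: deg(u0) = 3, deg(u1) = 2, deg(u2) = 3, deg(u3) = 3, deg(u4) = 1, deg(u5) = 2.
L = D − A with rows/columns ordered (u0, u1, u2, u3, u4, u5):
  [ 3, -1, -1, -1,  0,  0]
  [-1,  2,  0, -1,  0,  0]
  [-1,  0,  3, -1,  0, -1]
  [-1, -1, -1,  3,  0,  0]
  [ 0,  0,  0,  0,  1, -1]
  [ 0,  0, -1,  0, -1,  2]
Characteristic polynomial: det(λI − L) = λ(λ² − 5λ + 2)(λ − 2)(λ − 3)(λ − 4).
Roots: λ = 0; (λ² − 5λ + 2) = 0 ⇒ λ = (5 ± √17)/2 ≈ 0.4384, 4.5616; (λ − 2) = 0 ⇒ λ = 2; (λ − 3) = 0 ⇒ λ = 3; (λ − 4) = 0 ⇒ λ = 4.
(Check: the roots sum (with multiplicity) to 14, matching trace L = Σdeg = 2·7 = 14.)
Laplacian eigenvalues (increasing order): [0.0, 0.4384, 2.0, 3.0, 4.0, 4.5616]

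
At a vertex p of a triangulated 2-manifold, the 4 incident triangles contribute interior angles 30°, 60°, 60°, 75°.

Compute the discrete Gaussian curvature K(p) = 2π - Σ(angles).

Sum of angles = 225°. K = 360° - 225° = 135° = 3π/4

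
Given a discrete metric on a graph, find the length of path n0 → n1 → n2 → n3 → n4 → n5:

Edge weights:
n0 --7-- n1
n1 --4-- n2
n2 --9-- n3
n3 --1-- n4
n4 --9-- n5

Arc length = 7 + 4 + 9 + 1 + 9 = 30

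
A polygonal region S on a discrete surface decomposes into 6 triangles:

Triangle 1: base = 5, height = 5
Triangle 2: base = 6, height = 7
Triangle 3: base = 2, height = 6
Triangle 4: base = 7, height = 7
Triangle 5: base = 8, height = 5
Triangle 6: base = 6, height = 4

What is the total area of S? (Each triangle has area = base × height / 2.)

(1/2)×5×5 + (1/2)×6×7 + (1/2)×2×6 + (1/2)×7×7 + (1/2)×8×5 + (1/2)×6×4 = 96.0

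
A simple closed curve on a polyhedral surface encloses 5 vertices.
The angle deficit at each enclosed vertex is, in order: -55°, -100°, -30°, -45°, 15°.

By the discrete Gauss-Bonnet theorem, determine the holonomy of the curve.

Holonomy = total enclosed curvature = (-55°) + (-100°) + (-30°) + (-45°) + 15° = -215°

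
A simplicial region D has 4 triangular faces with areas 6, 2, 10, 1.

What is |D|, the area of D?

6 + 2 + 10 + 1 = 19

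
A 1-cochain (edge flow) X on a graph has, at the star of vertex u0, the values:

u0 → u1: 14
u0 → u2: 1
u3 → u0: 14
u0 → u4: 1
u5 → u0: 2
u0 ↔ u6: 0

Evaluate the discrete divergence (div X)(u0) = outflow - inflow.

Divergence = sum of outgoing flows = 14 + 1 + (-14) + 1 + (-2) + 0 = 0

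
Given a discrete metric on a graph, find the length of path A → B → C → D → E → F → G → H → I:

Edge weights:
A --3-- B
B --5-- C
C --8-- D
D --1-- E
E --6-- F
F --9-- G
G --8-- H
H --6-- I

Arc length = 3 + 5 + 8 + 1 + 6 + 9 + 8 + 6 = 46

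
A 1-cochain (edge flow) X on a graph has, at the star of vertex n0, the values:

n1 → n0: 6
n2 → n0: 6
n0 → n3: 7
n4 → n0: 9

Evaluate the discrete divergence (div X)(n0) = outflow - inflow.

Divergence = sum of outgoing flows = (-6) + (-6) + 7 + (-9) = -14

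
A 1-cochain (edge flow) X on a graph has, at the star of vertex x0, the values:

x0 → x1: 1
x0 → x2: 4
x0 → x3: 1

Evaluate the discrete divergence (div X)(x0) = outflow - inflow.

Divergence = sum of outgoing flows = 1 + 4 + 1 = 6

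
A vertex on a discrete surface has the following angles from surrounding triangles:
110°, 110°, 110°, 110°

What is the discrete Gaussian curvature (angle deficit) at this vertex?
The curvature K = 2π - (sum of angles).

Sum of angles = 440°. K = 360° - 440° = -80° = -4π/9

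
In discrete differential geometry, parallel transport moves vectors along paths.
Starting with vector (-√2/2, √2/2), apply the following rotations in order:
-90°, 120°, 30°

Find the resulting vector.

Total rotation: (-90°) + 120° + 30° = 60°. Final vector: (-0.9659, -0.2588)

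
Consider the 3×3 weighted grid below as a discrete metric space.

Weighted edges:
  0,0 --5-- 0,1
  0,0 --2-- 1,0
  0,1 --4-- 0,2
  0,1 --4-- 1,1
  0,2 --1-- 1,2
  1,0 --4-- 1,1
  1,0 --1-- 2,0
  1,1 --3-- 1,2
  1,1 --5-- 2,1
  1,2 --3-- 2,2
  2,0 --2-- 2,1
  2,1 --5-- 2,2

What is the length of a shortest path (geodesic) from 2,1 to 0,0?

Shortest path: 2,1 → 2,0 → 1,0 → 0,0, total weight = 5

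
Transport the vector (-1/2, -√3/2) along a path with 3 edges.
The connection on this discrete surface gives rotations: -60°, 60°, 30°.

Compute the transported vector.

Total rotation: (-60°) + 60° + 30° = 30°. Final vector: (0, -1)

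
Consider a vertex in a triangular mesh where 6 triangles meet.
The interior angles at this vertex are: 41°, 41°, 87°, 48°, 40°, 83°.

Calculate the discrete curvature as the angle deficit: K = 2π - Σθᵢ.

Sum of angles = 340°. K = 360° - 340° = 20° = π/9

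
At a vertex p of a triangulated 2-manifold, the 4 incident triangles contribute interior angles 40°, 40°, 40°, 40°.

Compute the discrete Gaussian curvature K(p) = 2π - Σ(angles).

Sum of angles = 160°. K = 360° - 160° = 200° = 10π/9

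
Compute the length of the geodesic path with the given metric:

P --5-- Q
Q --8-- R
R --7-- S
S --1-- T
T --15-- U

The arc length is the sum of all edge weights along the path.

Arc length = 5 + 8 + 7 + 1 + 15 = 36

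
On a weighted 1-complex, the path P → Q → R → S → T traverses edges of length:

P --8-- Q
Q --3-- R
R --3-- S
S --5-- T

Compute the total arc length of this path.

Arc length = 8 + 3 + 3 + 5 = 19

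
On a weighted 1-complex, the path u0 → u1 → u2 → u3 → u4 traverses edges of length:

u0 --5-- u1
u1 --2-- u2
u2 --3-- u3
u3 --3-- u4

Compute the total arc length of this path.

Arc length = 5 + 2 + 3 + 3 = 13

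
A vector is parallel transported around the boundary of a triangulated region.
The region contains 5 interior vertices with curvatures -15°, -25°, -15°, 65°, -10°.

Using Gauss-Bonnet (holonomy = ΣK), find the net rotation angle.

Holonomy = total enclosed curvature = (-15°) + (-25°) + (-15°) + 65° + (-10°) = 0°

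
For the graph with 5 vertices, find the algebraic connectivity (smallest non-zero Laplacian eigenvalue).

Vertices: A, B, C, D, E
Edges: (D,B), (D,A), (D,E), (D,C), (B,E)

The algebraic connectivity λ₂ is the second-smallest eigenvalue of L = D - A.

Degrees: deg(A) = 1, deg(B) = 2, deg(C) = 1, deg(D) = 4, deg(E) = 2.
L = D − A with rows/columns ordered (A, B, C, D, E):
  [ 1,  0,  0, -1,  0]
  [ 0,  2,  0, -1, -1]
  [ 0,  0,  1, -1,  0]
  [-1, -1, -1,  4, -1]
  [ 0, -1,  0, -1,  2]
Characteristic polynomial: det(λI − L) = λ(λ − 1)²(λ − 3)(λ − 5).
Roots: λ = 0; (λ − 1) = 0 ⇒ λ = 1 (multiplicity 2); (λ − 3) = 0 ⇒ λ = 3; (λ − 5) = 0 ⇒ λ = 5.
(Check: the roots sum (with multiplicity) to 10, matching trace L = Σdeg = 2·5 = 10.)
Laplacian eigenvalues: [0.0, 1.0, 1.0, 3.0, 5.0]. Algebraic connectivity (smallest non-zero eigenvalue) = 1.0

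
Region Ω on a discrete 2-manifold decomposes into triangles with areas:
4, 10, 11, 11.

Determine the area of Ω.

4 + 10 + 11 + 11 = 36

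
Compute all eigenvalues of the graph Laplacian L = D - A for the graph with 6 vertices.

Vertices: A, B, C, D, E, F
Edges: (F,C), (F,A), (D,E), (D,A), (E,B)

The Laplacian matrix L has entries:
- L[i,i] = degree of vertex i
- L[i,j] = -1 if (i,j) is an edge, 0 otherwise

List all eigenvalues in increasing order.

Degrees: deg(A) = 2, deg(B) = 1, deg(C) = 1, deg(D) = 2, deg(E) = 2, deg(F) = 2.
L = D − A with rows/columns ordered (A, B, C, D, E, F):
  [ 2,  0,  0, -1,  0, -1]
  [ 0,  1,  0,  0, -1,  0]
  [ 0,  0,  1,  0,  0, -1]
  [-1,  0,  0,  2, -1,  0]
  [ 0, -1,  0, -1,  2,  0]
  [-1,  0, -1,  0,  0,  2]
Characteristic polynomial: det(λI − L) = λ(λ² − 4λ + 1)(λ − 1)(λ − 2)(λ − 3).
Roots: λ = 0; (λ² − 4λ + 1) = 0 ⇒ λ = 2 ± √3 ≈ 0.2679, 3.7321; (λ − 1) = 0 ⇒ λ = 1; (λ − 2) = 0 ⇒ λ = 2; (λ − 3) = 0 ⇒ λ = 3.
(Check: the roots sum (with multiplicity) to 10, matching trace L = Σdeg = 2·5 = 10.)
Laplacian eigenvalues (increasing order): [0.0, 0.2679, 1.0, 2.0, 3.0, 3.7321]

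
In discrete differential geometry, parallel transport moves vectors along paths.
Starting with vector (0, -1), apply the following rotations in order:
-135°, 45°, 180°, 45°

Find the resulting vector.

Total rotation: (-135°) + 45° + 180° + 45° = 135°. Final vector: (0.7071, 0.7071)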